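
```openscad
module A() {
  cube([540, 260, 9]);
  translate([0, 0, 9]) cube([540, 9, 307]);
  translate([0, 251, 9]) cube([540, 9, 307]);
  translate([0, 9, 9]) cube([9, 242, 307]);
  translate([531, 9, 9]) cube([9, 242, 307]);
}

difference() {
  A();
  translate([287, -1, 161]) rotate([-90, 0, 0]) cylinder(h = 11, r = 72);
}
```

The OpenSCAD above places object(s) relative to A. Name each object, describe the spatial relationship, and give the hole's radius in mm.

A is an open box. The open box has a circular hole through its front wall. The hole's radius is 72 mm.

The subtracted cylinder has r = 72 mm.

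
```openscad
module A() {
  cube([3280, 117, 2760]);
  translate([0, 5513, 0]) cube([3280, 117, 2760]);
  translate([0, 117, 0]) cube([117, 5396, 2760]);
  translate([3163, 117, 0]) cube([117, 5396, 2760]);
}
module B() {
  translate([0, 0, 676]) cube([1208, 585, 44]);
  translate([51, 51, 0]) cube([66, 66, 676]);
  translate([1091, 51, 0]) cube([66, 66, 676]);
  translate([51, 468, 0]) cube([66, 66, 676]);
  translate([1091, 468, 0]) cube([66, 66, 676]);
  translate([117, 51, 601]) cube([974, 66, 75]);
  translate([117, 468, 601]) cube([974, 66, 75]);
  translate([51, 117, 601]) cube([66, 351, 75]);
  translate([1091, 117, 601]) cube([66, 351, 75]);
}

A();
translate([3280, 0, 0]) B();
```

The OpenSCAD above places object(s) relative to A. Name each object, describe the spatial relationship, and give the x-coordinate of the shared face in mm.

A is a house frame. B is a table. The table is against the house frame's +x side, with their −y faces flush. The x-coordinate of the shared face is 3280 mm.

The house frame's +x face and the table's −x face are both at x = 3280 mm.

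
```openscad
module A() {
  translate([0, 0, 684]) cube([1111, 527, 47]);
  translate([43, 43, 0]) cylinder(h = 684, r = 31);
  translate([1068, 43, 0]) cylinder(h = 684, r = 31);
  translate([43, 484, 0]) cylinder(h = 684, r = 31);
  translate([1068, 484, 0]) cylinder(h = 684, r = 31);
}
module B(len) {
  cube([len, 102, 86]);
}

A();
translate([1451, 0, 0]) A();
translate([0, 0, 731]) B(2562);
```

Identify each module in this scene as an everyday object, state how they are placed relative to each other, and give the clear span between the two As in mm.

A is a table. B is a beam. A beam spans the tops of two tables. The clear span between the two tables is 340 mm.

Second table starts at x = 1451; first ends at x = 1111; clear span = 1451 − 1111 = 340 mm.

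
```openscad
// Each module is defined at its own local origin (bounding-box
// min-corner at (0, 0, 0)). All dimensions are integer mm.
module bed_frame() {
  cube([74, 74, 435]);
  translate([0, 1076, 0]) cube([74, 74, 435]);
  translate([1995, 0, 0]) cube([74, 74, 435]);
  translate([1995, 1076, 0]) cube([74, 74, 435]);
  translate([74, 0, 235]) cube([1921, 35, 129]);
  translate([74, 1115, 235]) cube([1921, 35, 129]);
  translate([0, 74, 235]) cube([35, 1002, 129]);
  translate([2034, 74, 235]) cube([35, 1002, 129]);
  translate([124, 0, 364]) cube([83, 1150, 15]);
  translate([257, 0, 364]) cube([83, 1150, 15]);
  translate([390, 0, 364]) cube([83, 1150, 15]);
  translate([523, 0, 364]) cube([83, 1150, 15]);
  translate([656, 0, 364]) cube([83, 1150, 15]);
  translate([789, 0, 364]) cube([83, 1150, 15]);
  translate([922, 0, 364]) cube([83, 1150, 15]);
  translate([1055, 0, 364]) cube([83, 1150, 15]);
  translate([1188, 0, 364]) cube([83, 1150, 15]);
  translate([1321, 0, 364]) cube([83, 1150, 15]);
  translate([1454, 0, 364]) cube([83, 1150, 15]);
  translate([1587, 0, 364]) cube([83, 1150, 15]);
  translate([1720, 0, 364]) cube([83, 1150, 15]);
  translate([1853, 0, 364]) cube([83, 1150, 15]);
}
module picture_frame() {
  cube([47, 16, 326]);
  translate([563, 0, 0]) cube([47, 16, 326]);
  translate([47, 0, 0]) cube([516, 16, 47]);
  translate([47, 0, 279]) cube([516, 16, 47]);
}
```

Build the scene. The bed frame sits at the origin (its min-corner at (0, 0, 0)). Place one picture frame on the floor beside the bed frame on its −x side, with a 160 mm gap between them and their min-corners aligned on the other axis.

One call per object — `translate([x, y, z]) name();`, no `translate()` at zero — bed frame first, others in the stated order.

bed_frame();
translate([-770, 0, 0]) picture_frame();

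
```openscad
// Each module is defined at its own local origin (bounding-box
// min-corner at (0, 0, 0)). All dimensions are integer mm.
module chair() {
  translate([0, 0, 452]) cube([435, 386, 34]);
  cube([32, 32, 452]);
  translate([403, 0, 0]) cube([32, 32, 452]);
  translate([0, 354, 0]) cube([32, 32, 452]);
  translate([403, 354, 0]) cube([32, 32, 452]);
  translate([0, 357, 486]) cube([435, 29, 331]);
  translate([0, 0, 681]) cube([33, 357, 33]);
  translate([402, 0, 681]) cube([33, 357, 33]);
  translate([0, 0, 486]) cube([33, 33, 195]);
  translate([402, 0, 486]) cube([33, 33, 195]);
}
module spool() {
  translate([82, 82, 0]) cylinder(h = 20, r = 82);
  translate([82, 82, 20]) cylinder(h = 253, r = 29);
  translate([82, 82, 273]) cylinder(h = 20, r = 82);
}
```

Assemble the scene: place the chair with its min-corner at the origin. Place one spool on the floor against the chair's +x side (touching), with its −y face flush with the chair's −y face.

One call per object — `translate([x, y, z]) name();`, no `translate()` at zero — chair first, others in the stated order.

chair();
translate([435, 0, 0]) spool();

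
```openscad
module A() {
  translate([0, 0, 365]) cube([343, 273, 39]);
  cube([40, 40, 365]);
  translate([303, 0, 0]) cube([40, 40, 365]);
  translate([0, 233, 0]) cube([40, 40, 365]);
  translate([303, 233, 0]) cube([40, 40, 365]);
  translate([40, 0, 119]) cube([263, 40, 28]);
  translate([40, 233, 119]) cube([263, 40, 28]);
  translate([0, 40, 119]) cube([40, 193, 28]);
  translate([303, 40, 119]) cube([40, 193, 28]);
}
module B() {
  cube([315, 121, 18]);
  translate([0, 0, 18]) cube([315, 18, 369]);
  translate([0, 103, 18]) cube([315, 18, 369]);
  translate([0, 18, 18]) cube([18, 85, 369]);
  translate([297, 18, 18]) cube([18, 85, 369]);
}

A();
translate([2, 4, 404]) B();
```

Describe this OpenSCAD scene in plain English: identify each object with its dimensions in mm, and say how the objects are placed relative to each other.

A is a four-legged stool. The seat is a 343×273×39 mm slab whose top surface is at z = 404 mm; four square legs, each 40×40 mm in cross-section, run from the floor (z = 0) to the underside of the seat, each flush with a corner of the seat. Four stretchers, 40 mm wide and 28 mm tall, connect adjacent legs with their undersides at z = 119 mm, each running between the inner faces of the legs it joins and aligned with the legs' outer faces on the other axis.

B is an open-topped rectangular box: outside dimensions 315×121×387 mm, with a uniform wall and base thickness of 18 mm. The base is a full 315×121 slab on the floor; four walls sit on top of the base. The front and back walls (the −y and +y sides) span the full width; the two side walls fit between them.

The open box is on top of the stool.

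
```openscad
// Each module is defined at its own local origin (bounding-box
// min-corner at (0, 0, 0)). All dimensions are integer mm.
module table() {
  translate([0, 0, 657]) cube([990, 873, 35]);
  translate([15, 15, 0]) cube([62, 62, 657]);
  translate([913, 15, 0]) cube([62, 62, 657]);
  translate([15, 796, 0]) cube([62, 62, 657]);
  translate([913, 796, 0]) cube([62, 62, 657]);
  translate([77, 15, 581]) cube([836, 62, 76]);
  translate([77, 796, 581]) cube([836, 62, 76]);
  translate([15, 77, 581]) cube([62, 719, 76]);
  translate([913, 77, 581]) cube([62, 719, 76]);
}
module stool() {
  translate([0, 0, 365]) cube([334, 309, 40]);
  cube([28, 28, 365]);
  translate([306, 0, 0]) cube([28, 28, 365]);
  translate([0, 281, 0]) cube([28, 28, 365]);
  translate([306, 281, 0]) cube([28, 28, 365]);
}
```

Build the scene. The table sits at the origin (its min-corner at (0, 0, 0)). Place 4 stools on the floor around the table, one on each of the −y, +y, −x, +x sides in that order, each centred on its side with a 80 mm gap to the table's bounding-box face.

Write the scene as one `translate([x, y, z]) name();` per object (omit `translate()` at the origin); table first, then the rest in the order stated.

table();
translate([328, -389, 0]) stool();
translate([328, 953, 0]) stool();
translate([-414, 282, 0]) stool();
translate([1070, 282, 0]) stool();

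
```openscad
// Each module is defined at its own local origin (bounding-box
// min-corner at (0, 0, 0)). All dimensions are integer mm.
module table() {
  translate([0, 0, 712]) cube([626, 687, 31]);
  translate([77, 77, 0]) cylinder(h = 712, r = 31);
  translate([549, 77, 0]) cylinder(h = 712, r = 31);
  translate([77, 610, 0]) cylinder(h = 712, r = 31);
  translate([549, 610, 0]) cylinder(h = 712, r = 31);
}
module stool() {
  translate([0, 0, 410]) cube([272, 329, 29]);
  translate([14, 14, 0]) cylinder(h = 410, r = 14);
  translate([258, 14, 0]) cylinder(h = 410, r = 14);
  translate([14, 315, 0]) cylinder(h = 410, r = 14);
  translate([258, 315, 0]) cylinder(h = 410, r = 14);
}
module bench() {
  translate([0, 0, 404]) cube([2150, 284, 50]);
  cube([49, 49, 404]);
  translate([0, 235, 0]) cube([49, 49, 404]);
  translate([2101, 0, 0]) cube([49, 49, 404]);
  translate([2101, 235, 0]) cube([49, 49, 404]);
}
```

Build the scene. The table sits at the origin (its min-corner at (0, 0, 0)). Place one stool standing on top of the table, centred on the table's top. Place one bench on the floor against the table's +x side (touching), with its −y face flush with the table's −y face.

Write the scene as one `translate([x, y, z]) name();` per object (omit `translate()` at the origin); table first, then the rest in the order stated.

table();
translate([177, 179, 743]) stool();
translate([626, 0, 0]) bench();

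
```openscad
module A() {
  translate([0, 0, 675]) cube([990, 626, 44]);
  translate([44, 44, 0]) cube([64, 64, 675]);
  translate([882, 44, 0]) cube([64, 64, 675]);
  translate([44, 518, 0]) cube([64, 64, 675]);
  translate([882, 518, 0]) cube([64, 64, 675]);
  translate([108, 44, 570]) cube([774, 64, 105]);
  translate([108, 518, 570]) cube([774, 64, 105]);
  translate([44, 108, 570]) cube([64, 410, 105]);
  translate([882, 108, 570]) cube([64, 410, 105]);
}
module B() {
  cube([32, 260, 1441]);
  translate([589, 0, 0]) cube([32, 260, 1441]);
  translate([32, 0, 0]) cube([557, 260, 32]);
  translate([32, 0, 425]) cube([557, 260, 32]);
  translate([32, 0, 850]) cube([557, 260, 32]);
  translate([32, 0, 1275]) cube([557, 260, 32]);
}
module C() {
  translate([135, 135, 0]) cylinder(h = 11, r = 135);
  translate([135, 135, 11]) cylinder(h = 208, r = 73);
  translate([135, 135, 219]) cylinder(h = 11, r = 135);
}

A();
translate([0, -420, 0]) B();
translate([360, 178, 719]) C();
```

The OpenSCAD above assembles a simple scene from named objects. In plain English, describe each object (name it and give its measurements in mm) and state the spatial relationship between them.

A is a rectangular dining table. The top is 990×626×44 mm with its upper surface at z = 719 mm. It stands on four 64×64 mm square legs, each inset 44 mm from the nearest pair of top edges, running from the floor to the underside of the top. Four apron rails, 64 mm thick and 105 mm tall, run between adjacent legs with their top edges flush with the underside of the top and their outer faces flush with the legs' outer faces.

B is an open bookshelf. Two side panels, each 32 mm thick, 260 mm deep and 1441 mm tall, stand 621 mm apart (outside-to-outside). Between them sit 4 shelves, each 32 mm thick and 260 mm deep, spanning the full gap between the sides. The bottom shelf rests on the floor (its underside at z = 0) and the clear gap between one shelf's top and the next shelf's underside is 393 mm.

C is a spool: two coaxial disc flanges of radius 135 mm and thickness 11 mm, joined by a core cylinder of radius 73 mm and height 208 mm. The lower flange rests on z = 0 and the three cylinders share a vertical axis.

The bookshelf is on the floor beside the table on its −y side. The spool is on top of the table, centred.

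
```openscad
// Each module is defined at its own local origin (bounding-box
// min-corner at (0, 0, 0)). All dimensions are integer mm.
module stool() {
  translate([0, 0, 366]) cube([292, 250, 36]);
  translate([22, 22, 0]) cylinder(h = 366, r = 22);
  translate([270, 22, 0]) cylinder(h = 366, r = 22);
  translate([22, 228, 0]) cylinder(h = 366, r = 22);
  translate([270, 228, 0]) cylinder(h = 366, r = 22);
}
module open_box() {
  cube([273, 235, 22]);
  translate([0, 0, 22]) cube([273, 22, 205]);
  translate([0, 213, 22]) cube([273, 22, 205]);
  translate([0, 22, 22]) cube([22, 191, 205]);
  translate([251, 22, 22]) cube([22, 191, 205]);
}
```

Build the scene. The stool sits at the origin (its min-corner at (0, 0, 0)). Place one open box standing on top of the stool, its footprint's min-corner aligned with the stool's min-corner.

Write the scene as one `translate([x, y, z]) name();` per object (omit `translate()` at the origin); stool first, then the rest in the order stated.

stool();
translate([0, 0, 402]) open_box();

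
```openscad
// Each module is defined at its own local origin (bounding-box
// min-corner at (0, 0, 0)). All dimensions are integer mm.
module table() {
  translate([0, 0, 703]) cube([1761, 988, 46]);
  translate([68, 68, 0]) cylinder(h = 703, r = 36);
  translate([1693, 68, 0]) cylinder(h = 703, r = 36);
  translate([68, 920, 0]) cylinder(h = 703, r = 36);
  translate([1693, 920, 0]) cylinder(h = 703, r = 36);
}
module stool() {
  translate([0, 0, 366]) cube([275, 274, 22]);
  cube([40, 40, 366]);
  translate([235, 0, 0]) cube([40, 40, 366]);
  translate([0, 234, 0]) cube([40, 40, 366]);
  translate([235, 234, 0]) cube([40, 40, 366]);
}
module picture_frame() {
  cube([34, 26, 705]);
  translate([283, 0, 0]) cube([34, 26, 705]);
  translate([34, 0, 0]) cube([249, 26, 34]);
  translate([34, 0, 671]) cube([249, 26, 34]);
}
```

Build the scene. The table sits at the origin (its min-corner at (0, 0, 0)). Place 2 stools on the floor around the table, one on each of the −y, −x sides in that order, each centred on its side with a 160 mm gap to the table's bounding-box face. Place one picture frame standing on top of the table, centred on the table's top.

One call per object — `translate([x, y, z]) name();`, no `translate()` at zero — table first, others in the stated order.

table();
translate([743, -434, 0]) stool();
translate([-435, 357, 0]) stool();
translate([722, 481, 749]) picture_frame();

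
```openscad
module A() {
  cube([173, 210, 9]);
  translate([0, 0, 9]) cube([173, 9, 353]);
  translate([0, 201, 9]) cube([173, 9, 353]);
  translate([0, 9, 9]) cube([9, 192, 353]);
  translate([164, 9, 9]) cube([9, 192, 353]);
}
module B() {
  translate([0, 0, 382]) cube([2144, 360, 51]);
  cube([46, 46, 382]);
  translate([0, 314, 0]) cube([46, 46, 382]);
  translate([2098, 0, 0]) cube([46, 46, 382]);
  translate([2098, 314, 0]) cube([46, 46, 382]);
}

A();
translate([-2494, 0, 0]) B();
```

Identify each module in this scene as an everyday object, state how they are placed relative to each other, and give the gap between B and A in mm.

The bench's nearest face is 350 mm from the open box's −x face.

A is an open box. B is a bench. The bench is on the floor beside the open box on its −x side. The gap between the bench and the open box is 350 mm.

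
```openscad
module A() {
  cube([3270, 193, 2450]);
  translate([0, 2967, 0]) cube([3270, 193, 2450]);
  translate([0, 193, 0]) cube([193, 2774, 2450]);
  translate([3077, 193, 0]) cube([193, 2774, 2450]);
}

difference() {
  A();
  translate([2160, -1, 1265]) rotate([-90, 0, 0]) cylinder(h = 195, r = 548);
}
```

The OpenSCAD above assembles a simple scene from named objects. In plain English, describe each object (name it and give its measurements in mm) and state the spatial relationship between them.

A is a box-shaped house frame (walls only): outside footprint 3270×3160 mm, wall height 2450 mm, wall thickness 193 mm. The two y-facing walls run the full x-width; the two x-facing walls fit between the inner faces of the y-facing walls.

The house frame has a circular hole of radius 548 mm through its front wall, centred at (x = 2160, z = 1265).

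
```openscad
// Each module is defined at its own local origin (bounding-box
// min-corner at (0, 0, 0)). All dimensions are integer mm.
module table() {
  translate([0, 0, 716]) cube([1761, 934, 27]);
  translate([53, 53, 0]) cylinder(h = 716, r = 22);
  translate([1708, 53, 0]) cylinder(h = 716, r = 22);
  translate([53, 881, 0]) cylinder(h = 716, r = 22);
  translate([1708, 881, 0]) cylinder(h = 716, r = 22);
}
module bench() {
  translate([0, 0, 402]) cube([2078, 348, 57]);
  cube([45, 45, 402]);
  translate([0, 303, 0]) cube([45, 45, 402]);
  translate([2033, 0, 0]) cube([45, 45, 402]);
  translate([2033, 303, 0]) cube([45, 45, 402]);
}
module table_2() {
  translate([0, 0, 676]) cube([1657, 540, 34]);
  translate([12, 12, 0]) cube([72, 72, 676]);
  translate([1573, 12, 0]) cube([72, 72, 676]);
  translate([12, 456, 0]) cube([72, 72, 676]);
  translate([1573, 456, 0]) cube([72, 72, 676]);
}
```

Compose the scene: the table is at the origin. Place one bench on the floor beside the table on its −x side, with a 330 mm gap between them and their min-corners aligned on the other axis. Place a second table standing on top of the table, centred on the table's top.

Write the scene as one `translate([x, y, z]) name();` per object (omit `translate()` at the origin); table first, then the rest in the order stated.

table();
translate([-2408, 0, 0]) bench();
translate([52, 197, 743]) table_2();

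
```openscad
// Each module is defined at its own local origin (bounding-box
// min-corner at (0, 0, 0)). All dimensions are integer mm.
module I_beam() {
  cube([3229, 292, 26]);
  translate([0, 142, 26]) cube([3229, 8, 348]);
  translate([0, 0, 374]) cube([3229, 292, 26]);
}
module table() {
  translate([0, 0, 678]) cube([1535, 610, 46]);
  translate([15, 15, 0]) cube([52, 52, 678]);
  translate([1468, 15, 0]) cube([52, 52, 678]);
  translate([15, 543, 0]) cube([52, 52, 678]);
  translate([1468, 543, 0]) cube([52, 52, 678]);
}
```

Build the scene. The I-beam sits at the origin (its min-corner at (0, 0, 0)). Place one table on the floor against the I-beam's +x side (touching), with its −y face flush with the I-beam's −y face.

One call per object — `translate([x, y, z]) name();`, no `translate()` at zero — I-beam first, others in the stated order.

I_beam();
translate([3229, 0, 0]) table();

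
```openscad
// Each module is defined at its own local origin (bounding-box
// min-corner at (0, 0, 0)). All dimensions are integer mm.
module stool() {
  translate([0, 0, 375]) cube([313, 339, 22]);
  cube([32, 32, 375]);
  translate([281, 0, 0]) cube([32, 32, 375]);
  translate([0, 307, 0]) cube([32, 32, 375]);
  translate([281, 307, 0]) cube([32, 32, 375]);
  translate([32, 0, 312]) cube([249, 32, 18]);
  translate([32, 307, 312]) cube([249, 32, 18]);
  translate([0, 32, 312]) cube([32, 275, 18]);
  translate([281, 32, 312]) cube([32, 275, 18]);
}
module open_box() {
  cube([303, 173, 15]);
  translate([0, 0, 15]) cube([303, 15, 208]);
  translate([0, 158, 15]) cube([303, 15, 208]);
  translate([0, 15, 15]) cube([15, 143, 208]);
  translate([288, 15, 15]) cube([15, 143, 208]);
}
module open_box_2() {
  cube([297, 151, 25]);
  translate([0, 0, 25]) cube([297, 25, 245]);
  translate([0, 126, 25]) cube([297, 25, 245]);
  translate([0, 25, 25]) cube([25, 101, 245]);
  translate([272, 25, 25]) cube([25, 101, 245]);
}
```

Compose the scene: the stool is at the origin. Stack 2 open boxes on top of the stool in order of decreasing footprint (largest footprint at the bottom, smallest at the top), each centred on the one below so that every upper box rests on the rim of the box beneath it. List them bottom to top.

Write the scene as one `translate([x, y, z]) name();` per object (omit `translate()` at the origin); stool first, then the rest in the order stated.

stool();
translate([5, 83, 397]) open_box();
translate([8, 94, 620]) open_box_2();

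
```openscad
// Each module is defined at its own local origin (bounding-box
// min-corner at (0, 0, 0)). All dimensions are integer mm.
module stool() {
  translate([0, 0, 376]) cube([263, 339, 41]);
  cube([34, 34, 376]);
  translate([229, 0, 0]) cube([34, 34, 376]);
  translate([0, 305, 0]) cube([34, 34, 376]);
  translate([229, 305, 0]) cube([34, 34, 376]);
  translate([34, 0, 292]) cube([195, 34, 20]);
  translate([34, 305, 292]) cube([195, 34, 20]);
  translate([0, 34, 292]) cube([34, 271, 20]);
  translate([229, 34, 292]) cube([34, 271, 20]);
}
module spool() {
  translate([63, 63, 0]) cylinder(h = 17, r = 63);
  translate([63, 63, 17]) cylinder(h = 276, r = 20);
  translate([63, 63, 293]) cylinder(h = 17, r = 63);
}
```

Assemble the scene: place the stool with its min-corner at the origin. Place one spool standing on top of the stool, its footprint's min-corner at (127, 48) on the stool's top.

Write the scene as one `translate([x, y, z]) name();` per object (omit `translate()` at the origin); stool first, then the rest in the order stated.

stool();
translate([127, 48, 417]) spool();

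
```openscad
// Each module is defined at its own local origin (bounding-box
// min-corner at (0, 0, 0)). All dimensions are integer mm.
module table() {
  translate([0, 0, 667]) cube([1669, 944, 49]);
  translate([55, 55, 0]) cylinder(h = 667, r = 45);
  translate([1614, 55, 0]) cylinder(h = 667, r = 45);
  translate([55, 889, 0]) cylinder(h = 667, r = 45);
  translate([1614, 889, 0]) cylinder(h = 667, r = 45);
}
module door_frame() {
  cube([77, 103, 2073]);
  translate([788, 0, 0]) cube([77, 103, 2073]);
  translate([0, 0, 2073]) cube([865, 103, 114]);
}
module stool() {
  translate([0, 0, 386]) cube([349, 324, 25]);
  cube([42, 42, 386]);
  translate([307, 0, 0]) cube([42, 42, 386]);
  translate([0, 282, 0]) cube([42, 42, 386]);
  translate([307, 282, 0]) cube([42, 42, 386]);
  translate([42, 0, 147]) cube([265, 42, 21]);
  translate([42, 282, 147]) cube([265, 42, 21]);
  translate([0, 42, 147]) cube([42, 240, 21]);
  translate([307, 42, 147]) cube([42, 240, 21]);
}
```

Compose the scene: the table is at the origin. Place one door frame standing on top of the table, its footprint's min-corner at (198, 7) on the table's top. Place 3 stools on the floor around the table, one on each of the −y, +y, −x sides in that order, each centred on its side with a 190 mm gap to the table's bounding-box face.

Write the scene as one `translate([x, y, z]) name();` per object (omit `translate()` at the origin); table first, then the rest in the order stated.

table();
translate([198, 7, 716]) door_frame();
translate([660, -514, 0]) stool();
translate([660, 1134, 0]) stool();
translate([-539, 310, 0]) stool();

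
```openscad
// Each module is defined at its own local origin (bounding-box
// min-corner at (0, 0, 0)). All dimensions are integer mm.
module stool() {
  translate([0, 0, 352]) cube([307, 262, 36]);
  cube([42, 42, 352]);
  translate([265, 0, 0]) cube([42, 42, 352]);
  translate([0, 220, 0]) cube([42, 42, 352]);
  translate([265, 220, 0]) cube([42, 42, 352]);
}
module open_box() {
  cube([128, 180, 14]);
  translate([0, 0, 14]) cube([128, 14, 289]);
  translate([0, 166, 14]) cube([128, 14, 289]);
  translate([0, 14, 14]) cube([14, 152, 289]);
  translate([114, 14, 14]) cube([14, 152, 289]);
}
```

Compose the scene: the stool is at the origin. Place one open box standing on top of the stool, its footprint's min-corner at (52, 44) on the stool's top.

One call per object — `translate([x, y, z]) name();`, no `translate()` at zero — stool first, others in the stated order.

stool();
translate([52, 44, 388]) open_box();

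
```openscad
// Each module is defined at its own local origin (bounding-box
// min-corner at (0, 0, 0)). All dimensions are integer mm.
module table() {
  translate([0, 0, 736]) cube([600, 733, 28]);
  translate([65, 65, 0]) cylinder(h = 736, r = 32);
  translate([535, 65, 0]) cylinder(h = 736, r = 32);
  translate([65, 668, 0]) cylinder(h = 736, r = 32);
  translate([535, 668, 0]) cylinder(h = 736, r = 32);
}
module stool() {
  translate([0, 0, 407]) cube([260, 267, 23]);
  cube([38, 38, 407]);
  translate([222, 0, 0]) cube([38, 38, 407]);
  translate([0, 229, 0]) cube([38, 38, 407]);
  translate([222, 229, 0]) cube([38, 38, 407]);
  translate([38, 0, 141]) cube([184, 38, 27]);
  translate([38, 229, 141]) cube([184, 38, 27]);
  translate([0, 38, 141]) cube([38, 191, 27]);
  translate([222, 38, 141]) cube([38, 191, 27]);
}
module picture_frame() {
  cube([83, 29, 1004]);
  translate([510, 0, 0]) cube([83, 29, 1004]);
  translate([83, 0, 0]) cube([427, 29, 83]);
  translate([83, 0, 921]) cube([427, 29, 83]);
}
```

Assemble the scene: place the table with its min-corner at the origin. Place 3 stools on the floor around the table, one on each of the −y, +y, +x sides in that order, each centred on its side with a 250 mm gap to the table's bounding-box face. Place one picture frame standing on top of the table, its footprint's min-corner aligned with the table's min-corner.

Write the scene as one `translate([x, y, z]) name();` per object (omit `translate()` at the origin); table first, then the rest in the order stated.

table();
translate([170, -517, 0]) stool();
translate([170, 983, 0]) stool();
translate([850, 233, 0]) stool();
translate([0, 0, 764]) picture_frame();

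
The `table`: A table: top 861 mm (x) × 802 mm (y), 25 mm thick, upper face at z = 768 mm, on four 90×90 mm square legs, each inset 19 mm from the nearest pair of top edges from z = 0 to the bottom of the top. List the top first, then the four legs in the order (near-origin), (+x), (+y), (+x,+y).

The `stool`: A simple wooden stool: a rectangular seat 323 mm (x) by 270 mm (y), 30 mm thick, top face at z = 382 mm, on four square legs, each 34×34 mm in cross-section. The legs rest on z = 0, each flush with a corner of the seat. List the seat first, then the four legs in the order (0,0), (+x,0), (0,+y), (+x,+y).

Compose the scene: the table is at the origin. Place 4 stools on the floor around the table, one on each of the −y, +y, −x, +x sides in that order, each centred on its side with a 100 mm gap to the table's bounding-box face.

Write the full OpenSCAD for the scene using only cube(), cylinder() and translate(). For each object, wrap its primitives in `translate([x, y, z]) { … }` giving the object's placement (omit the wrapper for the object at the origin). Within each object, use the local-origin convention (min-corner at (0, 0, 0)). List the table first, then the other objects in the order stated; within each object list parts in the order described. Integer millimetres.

translate([0, 0, 743]) cube([861, 802, 25]);
translate([19, 19, 0]) cube([90, 90, 743]);
translate([752, 19, 0]) cube([90, 90, 743]);
translate([19, 693, 0]) cube([90, 90, 743]);
translate([752, 693, 0]) cube([90, 90, 743]);
translate([269, -370, 0]) {
  translate([0, 0, 352]) cube([323, 270, 30]);
  cube([34, 34, 352]);
  translate([289, 0, 0]) cube([34, 34, 352]);
  translate([0, 236, 0]) cube([34, 34, 352]);
  translate([289, 236, 0]) cube([34, 34, 352]);
}
translate([269, 902, 0]) {
  translate([0, 0, 352]) cube([323, 270, 30]);
  cube([34, 34, 352]);
  translate([289, 0, 0]) cube([34, 34, 352]);
  translate([0, 236, 0]) cube([34, 34, 352]);
  translate([289, 236, 0]) cube([34, 34, 352]);
}
translate([-423, 266, 0]) {
  translate([0, 0, 352]) cube([323, 270, 30]);
  cube([34, 34, 352]);
  translate([289, 0, 0]) cube([34, 34, 352]);
  translate([0, 236, 0]) cube([34, 34, 352]);
  translate([289, 236, 0]) cube([34, 34, 352]);
}
translate([961, 266, 0]) {
  translate([0, 0, 352]) cube([323, 270, 30]);
  cube([34, 34, 352]);
  translate([289, 0, 0]) cube([34, 34, 352]);
  translate([0, 236, 0]) cube([34, 34, 352]);
  translate([289, 236, 0]) cube([34, 34, 352]);
}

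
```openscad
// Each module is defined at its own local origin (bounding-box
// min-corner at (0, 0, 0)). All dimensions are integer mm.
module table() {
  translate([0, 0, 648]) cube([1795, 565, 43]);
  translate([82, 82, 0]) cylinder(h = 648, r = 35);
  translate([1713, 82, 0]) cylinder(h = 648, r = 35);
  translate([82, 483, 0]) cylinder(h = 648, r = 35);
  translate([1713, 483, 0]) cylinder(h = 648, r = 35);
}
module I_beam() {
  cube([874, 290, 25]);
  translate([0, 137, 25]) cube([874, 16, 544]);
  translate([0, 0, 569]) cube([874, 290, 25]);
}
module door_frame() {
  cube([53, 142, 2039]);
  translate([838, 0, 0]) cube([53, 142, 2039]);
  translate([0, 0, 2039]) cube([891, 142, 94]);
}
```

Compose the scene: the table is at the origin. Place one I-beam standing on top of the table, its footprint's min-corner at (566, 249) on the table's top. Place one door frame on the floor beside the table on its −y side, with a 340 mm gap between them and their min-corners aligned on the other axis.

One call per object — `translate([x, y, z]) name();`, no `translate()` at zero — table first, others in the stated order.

table();
translate([566, 249, 691]) I_beam();
translate([0, -482, 0]) door_frame();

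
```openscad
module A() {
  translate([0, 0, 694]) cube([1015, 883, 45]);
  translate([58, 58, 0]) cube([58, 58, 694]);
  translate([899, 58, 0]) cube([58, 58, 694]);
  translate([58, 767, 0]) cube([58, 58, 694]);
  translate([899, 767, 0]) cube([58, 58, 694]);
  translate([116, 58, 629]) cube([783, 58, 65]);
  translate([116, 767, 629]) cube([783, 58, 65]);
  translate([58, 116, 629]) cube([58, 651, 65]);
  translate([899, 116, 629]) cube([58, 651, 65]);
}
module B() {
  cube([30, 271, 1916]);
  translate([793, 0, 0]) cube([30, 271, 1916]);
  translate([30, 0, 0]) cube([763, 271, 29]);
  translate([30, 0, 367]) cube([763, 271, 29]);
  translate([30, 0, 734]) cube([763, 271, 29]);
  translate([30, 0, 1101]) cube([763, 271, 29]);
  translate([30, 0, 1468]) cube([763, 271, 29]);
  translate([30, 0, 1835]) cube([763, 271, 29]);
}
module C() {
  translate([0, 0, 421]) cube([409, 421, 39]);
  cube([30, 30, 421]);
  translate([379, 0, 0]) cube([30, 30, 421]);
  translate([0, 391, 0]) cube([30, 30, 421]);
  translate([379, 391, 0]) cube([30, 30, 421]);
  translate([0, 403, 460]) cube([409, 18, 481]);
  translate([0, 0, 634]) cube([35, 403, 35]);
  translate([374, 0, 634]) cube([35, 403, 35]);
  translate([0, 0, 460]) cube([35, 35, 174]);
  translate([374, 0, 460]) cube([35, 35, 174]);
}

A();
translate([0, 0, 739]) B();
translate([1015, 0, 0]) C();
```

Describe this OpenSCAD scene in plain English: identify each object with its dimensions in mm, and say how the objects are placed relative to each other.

A is a table: top 1015 mm (x) × 883 mm (y), 45 mm thick, upper face at z = 739 mm, on four 58×58 mm square legs, each inset 58 mm from the nearest pair of top edges, running from z = 0 to the bottom of the top. Four apron rails, 58 mm thick and 65 mm tall, run between adjacent legs with their top edges flush with the underside of the top and their outer faces flush with the legs' outer faces.

B is an open bookshelf. Two side panels, each 30 mm thick, 271 mm deep and 1916 mm tall, stand 823 mm apart (outside-to-outside). Between them sit 6 shelves, each 29 mm thick and 271 mm deep, spanning the full gap between the sides. The bottom shelf rests on the floor (its underside at z = 0) and the clear gap between one shelf's top and the next shelf's underside is 338 mm.

C is a chair. The seat is a 409×421×39 mm slab with its top at z = 460 mm, on four 30×30 mm corner legs (flush with the seat edges, standing on z = 0). A flat backrest 18 mm thick, 481 mm tall, spans the full seat width and rises from the seat top along its +y edge, rear face flush with the rear of the seat. Two armrests of 35×35 mm section run along each side from the seat's front edge to the front of the backrest, top faces 209 mm above the seat top and outer faces flush with the seat's x-edges; a 35×35 mm post under the front of each armrest stands on the seat at the front corner.

The bookshelf is on top of the table. The chair is against the table's +x side, with their −y faces flush.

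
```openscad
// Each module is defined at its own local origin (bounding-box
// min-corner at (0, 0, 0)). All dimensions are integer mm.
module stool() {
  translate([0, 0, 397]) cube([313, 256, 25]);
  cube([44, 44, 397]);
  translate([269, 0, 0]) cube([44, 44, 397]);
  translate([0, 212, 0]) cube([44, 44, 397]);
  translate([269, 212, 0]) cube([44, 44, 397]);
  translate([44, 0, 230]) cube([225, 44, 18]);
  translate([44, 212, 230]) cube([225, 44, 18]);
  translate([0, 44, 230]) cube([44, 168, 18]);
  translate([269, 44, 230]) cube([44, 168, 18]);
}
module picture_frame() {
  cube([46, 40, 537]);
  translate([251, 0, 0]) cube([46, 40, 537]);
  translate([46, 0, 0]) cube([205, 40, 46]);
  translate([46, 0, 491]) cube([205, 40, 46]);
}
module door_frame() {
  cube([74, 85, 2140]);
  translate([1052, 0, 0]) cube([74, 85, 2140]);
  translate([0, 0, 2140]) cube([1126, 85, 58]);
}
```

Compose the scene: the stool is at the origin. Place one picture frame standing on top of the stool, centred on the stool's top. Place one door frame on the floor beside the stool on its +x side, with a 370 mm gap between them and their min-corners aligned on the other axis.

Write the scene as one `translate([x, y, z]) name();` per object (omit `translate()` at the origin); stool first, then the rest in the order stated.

stool();
translate([8, 108, 422]) picture_frame();
translate([683, 0, 0]) door_frame();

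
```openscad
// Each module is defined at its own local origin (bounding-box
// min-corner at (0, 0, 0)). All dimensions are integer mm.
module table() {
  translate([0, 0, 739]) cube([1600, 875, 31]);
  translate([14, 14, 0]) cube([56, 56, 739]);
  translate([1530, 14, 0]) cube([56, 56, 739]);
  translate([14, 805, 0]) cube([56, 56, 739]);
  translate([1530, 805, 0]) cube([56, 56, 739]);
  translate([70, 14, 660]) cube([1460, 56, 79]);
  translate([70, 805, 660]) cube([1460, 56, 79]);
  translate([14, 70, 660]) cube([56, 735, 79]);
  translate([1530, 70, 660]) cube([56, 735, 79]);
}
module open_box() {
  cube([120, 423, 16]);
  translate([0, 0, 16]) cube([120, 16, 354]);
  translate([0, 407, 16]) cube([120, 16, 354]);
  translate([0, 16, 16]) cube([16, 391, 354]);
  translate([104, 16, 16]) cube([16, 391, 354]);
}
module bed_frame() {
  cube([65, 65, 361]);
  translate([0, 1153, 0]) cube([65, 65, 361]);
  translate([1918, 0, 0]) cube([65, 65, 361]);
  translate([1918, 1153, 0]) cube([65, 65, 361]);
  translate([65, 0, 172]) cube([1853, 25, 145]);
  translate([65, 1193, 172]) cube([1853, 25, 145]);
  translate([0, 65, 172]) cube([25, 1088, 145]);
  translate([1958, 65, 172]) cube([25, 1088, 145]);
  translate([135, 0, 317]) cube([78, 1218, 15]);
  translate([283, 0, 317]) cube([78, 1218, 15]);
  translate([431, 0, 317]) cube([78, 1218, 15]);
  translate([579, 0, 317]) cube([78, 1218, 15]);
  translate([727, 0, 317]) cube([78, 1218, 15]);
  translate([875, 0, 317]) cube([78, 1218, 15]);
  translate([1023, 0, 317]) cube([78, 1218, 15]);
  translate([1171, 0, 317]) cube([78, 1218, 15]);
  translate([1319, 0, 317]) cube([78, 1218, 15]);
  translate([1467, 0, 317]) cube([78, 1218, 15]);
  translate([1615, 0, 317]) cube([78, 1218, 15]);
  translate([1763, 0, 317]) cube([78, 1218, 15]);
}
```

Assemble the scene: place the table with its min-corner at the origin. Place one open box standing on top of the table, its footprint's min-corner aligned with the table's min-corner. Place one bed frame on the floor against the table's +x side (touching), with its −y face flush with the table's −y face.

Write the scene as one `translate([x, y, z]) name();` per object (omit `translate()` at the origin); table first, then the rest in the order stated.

table();
translate([0, 0, 770]) open_box();
translate([1600, 0, 0]) bed_frame();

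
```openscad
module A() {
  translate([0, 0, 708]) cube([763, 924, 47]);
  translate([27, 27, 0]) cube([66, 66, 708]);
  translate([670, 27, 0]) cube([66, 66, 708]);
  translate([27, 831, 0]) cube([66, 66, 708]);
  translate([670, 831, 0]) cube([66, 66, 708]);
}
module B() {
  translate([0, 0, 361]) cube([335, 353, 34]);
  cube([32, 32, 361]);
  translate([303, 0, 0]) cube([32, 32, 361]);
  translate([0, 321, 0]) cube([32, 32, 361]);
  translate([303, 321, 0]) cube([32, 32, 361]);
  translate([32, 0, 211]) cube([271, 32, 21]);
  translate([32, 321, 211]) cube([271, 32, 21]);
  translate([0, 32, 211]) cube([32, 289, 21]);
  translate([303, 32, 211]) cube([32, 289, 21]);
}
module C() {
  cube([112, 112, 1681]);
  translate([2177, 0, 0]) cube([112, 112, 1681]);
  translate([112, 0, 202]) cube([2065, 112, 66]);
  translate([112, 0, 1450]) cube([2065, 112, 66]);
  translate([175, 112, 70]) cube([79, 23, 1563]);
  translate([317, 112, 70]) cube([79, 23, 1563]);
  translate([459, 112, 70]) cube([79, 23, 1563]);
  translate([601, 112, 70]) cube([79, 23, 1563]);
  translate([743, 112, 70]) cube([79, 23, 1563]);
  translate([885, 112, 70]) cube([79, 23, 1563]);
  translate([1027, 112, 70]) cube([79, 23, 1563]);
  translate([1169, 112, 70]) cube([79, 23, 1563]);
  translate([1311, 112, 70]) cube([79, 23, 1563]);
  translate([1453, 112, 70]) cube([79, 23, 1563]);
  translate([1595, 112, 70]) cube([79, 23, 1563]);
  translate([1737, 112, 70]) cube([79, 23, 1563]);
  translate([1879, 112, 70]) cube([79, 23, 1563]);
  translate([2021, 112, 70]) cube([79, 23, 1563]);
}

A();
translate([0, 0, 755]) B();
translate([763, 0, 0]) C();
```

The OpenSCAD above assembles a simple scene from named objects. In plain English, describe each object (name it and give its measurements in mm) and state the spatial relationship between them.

A is a rectangular dining table. The top is 763×924×47 mm with its upper surface at z = 755 mm. It stands on four 66×66 mm square legs, each inset 27 mm from the nearest pair of top edges, running from the floor to the underside of the top.

B is a simple wooden stool: a rectangular seat 335 mm (x) by 353 mm (y), 34 mm thick, top face at z = 395 mm, on four square legs, each 32×32 mm in cross-section. The legs rest on z = 0, each flush with a corner of the seat. Four stretchers, 32 mm wide and 21 mm tall, connect adjacent legs with their undersides at z = 211 mm, each running between the inner faces of the legs it joins and aligned with the legs' outer faces on the other axis.

C is a fence section. Two 112×112 mm posts, 1681 mm tall, stand on the floor with a clear span of 2065 mm between their inner faces. Two horizontal rails of 112×66 mm section span the gap between the posts with their undersides at z = 202 mm and z = 1450 mm, flush with the posts' −y face. 14 pickets, each 79 mm wide, 23 mm thick and 1563 mm tall, are fixed to the +y face of the rails with their bottoms at z = 70 mm, evenly spaced across the span with equal gaps (rounded down to the nearest mm) at the −x end and between each pair — any rounding remainder accumulates at the +x end.

The stool is on top of the table. The fence section is against the table's +x side, with their −y faces flush.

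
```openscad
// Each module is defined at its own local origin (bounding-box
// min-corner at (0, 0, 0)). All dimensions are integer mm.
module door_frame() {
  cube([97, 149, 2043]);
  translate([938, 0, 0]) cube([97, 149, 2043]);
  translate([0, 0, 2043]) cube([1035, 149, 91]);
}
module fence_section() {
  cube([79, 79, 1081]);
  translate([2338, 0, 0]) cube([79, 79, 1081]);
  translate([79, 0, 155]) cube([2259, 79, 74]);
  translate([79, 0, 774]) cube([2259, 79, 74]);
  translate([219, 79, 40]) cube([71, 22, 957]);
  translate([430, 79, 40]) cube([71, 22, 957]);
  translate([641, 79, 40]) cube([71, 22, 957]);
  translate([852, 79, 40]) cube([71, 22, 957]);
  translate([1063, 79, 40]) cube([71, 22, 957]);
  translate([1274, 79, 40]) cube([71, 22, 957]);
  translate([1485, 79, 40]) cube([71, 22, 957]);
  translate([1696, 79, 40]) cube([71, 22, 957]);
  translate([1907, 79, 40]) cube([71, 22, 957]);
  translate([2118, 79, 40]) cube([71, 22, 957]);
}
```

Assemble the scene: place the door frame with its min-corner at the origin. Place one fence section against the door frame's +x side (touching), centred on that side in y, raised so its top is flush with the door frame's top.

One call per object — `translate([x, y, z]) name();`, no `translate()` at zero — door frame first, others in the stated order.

door_frame();
translate([1035, 24, 1053]) fence_section();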